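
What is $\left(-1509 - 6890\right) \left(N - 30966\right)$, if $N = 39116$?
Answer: $-68451850$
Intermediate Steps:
$\left(-1509 - 6890\right) \left(N - 30966\right) = \left(-1509 - 6890\right) \left(39116 - 30966\right) = \left(-8399\right) 8150 = -68451850$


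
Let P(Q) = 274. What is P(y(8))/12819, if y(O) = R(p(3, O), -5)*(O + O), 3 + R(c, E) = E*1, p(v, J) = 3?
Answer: 274/12819 ≈ 0.021375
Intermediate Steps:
R(c, E) = -3 + E (R(c, E) = -3 + E*1 = -3 + E)
y(O) = -16*O (y(O) = (-3 - 5)*(O + O) = -16*O)
P(y(8))/12819 = 274/12819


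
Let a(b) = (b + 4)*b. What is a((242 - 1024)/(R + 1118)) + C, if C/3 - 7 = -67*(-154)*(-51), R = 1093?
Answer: -7717186876277/4888521 ≈ -1.5786e+6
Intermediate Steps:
C = -1578633 (C = 21 + 3*(-67*(-154)*(-51)) = 21 + 3*(10318*(-51)) = 21 + 3*(-526218) = 21 - 1578654 = -1578633)
a(b) = b*(4 + b) (a(b) = (4 + b)*b = b*(4 + b))
a((242 - 1024)/(R + 1118)) + C = ((242 - 1024)/(1093 + 1118))*(4 + (242 - 1024)/(1093 + 1118)) - 1578633 = (-782/2211)*(4 - 782/2211) - 1578633 = (-782*1/2211)*(4 - 782*1/2211) - 1578633 = -782*(4 - 782/2211)/2211 - 1578633 = -782/2211*8062/2211 - 1578633 = -6304484/4888521 - 1578633 = -7717186876277/4888521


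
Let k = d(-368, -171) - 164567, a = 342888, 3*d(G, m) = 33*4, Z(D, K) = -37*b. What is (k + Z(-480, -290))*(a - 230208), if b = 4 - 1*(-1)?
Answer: -18559297440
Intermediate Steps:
b = 5 (b = 4 + 1 = 5)
Z(D, K) = -185 (Z(D, K) = -37*5 = -185)
d(G, m) = 44 (d(G, m) = (33*4)/3 = (1/3)*132 = 44)
k = -164523 (k = 44 - 164567 = -164523)
(k + Z(-480, -290))*(a - 230208) = (-164523 - 185)*(342888 - 230208) = -164708*112680 = -18559297440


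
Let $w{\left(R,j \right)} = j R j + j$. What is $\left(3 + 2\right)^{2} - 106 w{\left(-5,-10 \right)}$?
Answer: $54085$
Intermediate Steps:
$w{\left(R,j \right)} = j + R j^{2}$ ($w{\left(R,j \right)} = R j j + j = R j^{2} + j = j + R j^{2}$)
$\left(3 + 2\right)^{2} - 106 w{\left(-5,-10 \right)} = \left(3 + 2\right)^{2} - 106 \left(- 10 \left(1 - -50\right)\right) = 5^{2} - 106 \left(- 10 \left(1 + 50\right)\right) = 25 - 106 \left(\left(-10\right) 51\right) = 25 - -54060 = 25 + 54060 = 54085$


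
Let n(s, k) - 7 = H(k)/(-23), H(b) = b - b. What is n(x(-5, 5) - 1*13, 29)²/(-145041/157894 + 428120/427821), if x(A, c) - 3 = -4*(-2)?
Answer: 3309968079726/5545993619 ≈ 596.82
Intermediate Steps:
H(b) = 0
x(A, c) = 11 (x(A, c) = 3 - 4*(-2) = 3 + 8 = 11)
n(s, k) = 7 (n(s, k) = 7 + 0/(-23) = 7 + 0*(-1/23) = 7 + 0 = 7)
n(x(-5, 5) - 1*13, 29)²/(-145041/157894 + 428120/427821) = 7²/(-145041/157894 + 428120/427821) = 49/(-145041*1/157894 + 428120*(1/427821)) = 49/(-145041/157894 + 428120/427821) = 49/(5545993619/67550368974) = 49*(67550368974/5545993619) = 3309968079726/5545993619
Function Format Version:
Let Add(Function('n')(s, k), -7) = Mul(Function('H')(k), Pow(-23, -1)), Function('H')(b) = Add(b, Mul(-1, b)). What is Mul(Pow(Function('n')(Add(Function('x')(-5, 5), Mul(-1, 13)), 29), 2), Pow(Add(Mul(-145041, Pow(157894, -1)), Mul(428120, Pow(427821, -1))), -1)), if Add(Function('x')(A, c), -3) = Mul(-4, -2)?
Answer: Rational(3309968079726, 5545993619) ≈ 596.82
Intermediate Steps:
Function('H')(b) = 0
Function('x')(A, c) = 11 (Function('x')(A, c) = Add(3, Mul(-4, -2)) = Add(3, 8) = 11)
Function('n')(s, k) = 7 (Function('n')(s, k) = Add(7, Mul(0, Pow(-23, -1))) = Add(7, Mul(0, Rational(-1, 23))) = Add(7, 0) = 7)
Mul(Pow(Function('n')(Add(Function('x')(-5, 5), Mul(-1, 13)), 29), 2), Pow(Add(Mul(-145041, Pow(157894, -1)), Mul(428120, Pow(427821, -1))), -1)) = Mul(Pow(7, 2), Pow(Add(Mul(-145041, Pow(157894, -1)), Mul(428120, Pow(427821, -1))), -1)) = Mul(49, Pow(Add(Mul(-145041, Rational(1, 157894)), Mul(428120, Rational(1, 427821))), -1)) = Mul(49, Pow(Add(Rational(-145041, 157894), Rational(428120, 427821)), -1)) = Mul(49, Pow(Rational(5545993619, 67550368974), -1)) = Mul(49, Rational(67550368974, 5545993619)) = Rational(3309968079726, 5545993619)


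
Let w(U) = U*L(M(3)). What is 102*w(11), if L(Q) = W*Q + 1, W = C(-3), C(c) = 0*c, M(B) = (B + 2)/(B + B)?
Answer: 1122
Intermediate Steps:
M(B) = (2 + B)/(2*B) (M(B) = (2 + B)/((2*B)) = (2 + B)*(1/(2*B)) = (2 + B)/(2*B))
C(c) = 0
W = 0
L(Q) = 1 (L(Q) = 0*Q + 1 = 0 + 1 = 1)
w(U) = U (w(U) = U*1 = U)
102*w(11) = 102*11 = 1122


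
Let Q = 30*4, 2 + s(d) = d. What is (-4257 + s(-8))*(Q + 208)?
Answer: -1399576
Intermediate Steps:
s(d) = -2 + d
Q = 120
(-4257 + s(-8))*(Q + 208) = (-4257 + (-2 - 8))*(120 + 208) = (-4257 - 10)*328 = -4267*328 = -1399576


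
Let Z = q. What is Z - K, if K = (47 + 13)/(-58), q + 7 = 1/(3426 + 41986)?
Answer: -7856247/1316948 ≈ -5.9655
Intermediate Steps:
q = -317883/45412 (q = -7 + 1/(3426 + 41986) = -7 + 1/45412 = -317883/45412 ≈ -7.0000)
Z = -317883/45412 ≈ -7.0000
K = -30/29 (K = 60*(-1/58) = -30/29 ≈ -1.0345)
Z - K = -317883/45412 - 1*(-30/29) = -317883/45412 + 30/29 = -7856247/1316948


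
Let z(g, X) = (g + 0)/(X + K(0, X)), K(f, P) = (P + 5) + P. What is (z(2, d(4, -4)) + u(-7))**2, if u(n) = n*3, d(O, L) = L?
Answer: 22201/49 ≈ 453.08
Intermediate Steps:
u(n) = 3*n
K(f, P) = 5 + 2*P (K(f, P) = (5 + P) + P = 5 + 2*P)
z(g, X) = g/(5 + 3*X) (z(g, X) = (g + 0)/(X + (5 + 2*X)) = g/(5 + 3*X))
(z(2, d(4, -4)) + u(-7))**2 = (2/(5 + 3*(-4)) + 3*(-7))**2 = (2/(5 - 12) - 21)**2 = (2/(-7) - 21)**2 = (2*(-1/7) - 21)**2 = (-2/7 - 21)**2 = (-149/7)**2 = 22201/49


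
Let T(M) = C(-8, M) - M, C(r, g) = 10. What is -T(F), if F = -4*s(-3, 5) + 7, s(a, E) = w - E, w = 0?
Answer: 17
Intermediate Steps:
s(a, E) = -E (s(a, E) = 0 - E = -E)
F = 27 (F = -(-4)*5 + 7 = -4*(-5) + 7 = 20 + 7 = 27)
T(M) = 10 - M
-T(F) = -(10 - 1*27) = -(10 - 27) = -1*(-17) = 17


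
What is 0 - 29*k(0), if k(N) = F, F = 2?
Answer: -58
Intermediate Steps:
k(N) = 2
0 - 29*k(0) = 0 - 29*2 = 0 - 58 = -58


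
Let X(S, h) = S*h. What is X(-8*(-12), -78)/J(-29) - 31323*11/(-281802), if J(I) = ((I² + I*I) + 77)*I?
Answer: 6562042153/4791667274 ≈ 1.3695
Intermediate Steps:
J(I) = I*(77 + 2*I²) (J(I) = ((I² + I²) + 77)*I = (2*I² + 77)*I = (77 + 2*I²)*I = I*(77 + 2*I²))
X(-8*(-12), -78)/J(-29) - 31323*11/(-281802) = (-8*(-12)*(-78))/((-29*(77 + 2*(-29)²))) - 31323*11/(-281802) = (96*(-78))/((-29*(77 + 2*841))) - 344553*(-1/281802) = -7488*(-1/(29*(77 + 1682))) + 114851/93934 = -7488/((-29*1759)) + 114851/93934 = -7488/(-51011) + 114851/93934 = -7488*(-1/51011) + 114851/93934 = 7488/51011 + 114851/93934 = 6562042153/4791667274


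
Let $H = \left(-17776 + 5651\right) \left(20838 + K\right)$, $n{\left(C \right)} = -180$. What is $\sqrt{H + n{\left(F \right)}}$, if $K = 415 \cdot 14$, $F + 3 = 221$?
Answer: $2 i \sqrt{80776795} \approx 17975.0 i$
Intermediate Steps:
$F = 218$ ($F = -3 + 221 = 218$)
$K = 5810$
$H = -323107000$ ($H = \left(-17776 + 5651\right) \left(20838 + 5810\right) = \left(-12125\right) 26648 = -323107000$)
$\sqrt{H + n{\left(F \right)}} = \sqrt{-323107000 - 180} = \sqrt{-323107180} = 2 i \sqrt{80776795}$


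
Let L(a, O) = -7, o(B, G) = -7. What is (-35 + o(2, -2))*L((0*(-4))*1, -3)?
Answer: 294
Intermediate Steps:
(-35 + o(2, -2))*L((0*(-4))*1, -3) = (-35 - 7)*(-7) = -42*(-7) = 294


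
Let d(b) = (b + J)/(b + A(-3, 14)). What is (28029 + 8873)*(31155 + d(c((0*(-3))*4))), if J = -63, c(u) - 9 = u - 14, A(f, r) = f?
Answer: 1149995477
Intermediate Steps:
c(u) = -5 + u (c(u) = 9 + (u - 14) = 9 + (-14 + u) = -5 + u)
d(b) = (-63 + b)/(-3 + b) (d(b) = (b - 63)/(b - 3) = (-63 + b)/(-3 + b))
(28029 + 8873)*(31155 + d(c((0*(-3))*4))) = (28029 + 8873)*(31155 + (-63 + (-5 + (0*(-3))*4))/(-3 + (-5 + (0*(-3))*4))) = 36902*(31155 + (-63 + (-5 + 0*4))/(-3 + (-5 + 0*4))) = 36902*(31155 + (-63 + (-5 + 0))/(-3 + (-5 + 0))) = 36902*(31155 + (-63 - 5)/(-3 - 5)) = 36902*(31155 - 68/(-8)) = 36902*(31155 - ⅛*(-68)) = 36902*(31155 + 17/2) = 36902*(62327/2) = 1149995477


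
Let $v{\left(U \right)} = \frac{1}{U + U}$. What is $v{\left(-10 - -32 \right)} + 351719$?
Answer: $\frac{15475637}{44} \approx 3.5172 \cdot 10^{5}$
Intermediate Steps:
$v{\left(U \right)} = \frac{1}{2 U}$
$v{\left(-10 - -32 \right)} + 351719 = \frac{1}{2 \left(-10 - -32\right)} + 351719 = \frac{1}{2 \left(-10 + 32\right)} + 351719 = \frac{1}{2 \cdot 22} + 351719 = \frac{1}{2} \cdot \frac{1}{22} + 351719 = \frac{1}{44} + 351719 = \frac{15475637}{44}$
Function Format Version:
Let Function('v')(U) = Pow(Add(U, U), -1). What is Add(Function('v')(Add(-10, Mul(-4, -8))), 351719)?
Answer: Rational(15475637, 44) ≈ 3.5172e+5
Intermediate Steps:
Function('v')(U) = Mul(Rational(1, 2), Pow(U, -1)) (Function('v')(U) = Pow(Mul(2, U), -1) = Mul(Rational(1, 2), Pow(U, -1)))
Add(Function('v')(Add(-10, Mul(-4, -8))), 351719) = Add(Mul(Rational(1, 2), Pow(Add(-10, Mul(-4, -8)), -1)), 351719) = Add(Mul(Rational(1, 2), Pow(Add(-10, 32), -1)), 351719) = Add(Mul(Rational(1, 2), Pow(22, -1)), 351719) = Add(Mul(Rational(1, 2), Rational(1, 22)), 351719) = Add(Rational(1, 44), 351719) = Rational(15475637, 44)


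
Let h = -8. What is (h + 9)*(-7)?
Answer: -7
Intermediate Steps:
(h + 9)*(-7) = (-8 + 9)*(-7) = 1*(-7) = -7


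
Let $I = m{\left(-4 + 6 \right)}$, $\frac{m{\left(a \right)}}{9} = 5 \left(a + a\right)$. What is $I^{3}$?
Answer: $5832000$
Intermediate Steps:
$m{\left(a \right)} = 90 a$ ($m{\left(a \right)} = 9 \cdot 5 \left(a + a\right) = 9 \cdot 5 \cdot 2 a = 9 \cdot 10 a = 90 a$)
$I = 180$ ($I = 90 \left(-4 + 6\right) = 90 \cdot 2 = 180$)
$I^{3} = 180^{3} = 5832000$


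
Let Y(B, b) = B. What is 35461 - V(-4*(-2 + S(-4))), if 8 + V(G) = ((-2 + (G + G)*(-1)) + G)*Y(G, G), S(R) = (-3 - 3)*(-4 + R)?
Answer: 68957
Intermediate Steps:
S(R) = 24 - 6*R (S(R) = -6*(-4 + R) = 24 - 6*R)
V(G) = -8 + G*(-2 - G) (V(G) = -8 + ((-2 + (G + G)*(-1)) + G)*G = -8 + ((-2 + (2*G)*(-1)) + G)*G = -8 + ((-2 - 2*G) + G)*G = -8 + (-2 - G)*G = -8 + G*(-2 - G))
35461 - V(-4*(-2 + S(-4))) = 35461 - (-8 - (-4*(-2 + (24 - 6*(-4))))² - (-8)*(-2 + (24 - 6*(-4)))) = 35461 - (-8 - (-4*(-2 + (24 + 24)))² - (-8)*(-2 + (24 + 24))) = 35461 - (-8 - (-4*(-2 + 48))² - (-8)*(-2 + 48)) = 35461 - (-8 - (-4*46)² - (-8)*46) = 35461 - (-8 - 1*(-184)² - 2*(-184)) = 35461 - (-8 - 1*33856 + 368) = 35461 - (-8 - 33856 + 368) = 35461 - 1*(-33496) = 35461 + 33496 = 68957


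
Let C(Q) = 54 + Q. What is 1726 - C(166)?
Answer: 1506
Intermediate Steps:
1726 - C(166) = 1726 - (54 + 166) = 1726 - 1*220 = 1726 - 220 = 1506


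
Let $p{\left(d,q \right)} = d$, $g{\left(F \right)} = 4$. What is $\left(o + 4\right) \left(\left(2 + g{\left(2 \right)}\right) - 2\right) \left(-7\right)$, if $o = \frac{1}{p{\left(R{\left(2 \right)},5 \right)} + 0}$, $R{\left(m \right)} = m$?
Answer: $-126$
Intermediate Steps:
$o = \frac{1}{2}$ ($o = \frac{1}{2 + 0} = \frac{1}{2} \approx 0.5$)
$\left(o + 4\right) \left(\left(2 + g{\left(2 \right)}\right) - 2\right) \left(-7\right) = \left(\frac{1}{2} + 4\right) \left(\left(2 + 4\right) - 2\right) \left(-7\right) = \frac{9 \left(6 - 2\right)}{2} \left(-7\right) = \frac{9}{2} \cdot 4 \left(-7\right) = 18 \left(-7\right) = -126$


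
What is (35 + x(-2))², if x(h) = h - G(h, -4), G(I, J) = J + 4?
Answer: 1089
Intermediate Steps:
G(I, J) = 4 + J
x(h) = h (x(h) = h - (4 - 4) = h - 1*0 = h + 0 = h)
(35 + x(-2))² = (35 - 2)² = 33² = 1089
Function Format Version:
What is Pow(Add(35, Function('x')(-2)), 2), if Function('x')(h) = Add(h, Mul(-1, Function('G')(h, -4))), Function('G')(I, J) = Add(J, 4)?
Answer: 1089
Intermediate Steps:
Function('G')(I, J) = Add(4, J)
Function('x')(h) = h (Function('x')(h) = Add(h, Mul(-1, Add(4, -4))) = Add(h, Mul(-1, 0)) = Add(h, 0) = h)
Pow(Add(35, Function('x')(-2)), 2) = Pow(Add(35, -2), 2) = Pow(33, 2) = 1089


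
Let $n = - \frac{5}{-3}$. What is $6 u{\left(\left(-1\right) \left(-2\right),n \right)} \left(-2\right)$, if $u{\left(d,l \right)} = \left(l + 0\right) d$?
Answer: $-40$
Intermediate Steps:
$n = \frac{5}{3}$ ($n = \left(-5\right) \left(- \frac{1}{3}\right) = \frac{5}{3} \approx 1.6667$)
$u{\left(d,l \right)} = d l$ ($u{\left(d,l \right)} = l d = d l$)
$6 u{\left(\left(-1\right) \left(-2\right),n \right)} \left(-2\right) = 6 \left(-1\right) \left(-2\right) \frac{5}{3} \left(-2\right) = 6 \cdot 2 \cdot \frac{5}{3} \left(-2\right) = 6 \cdot \frac{10}{3} \left(-2\right) = 20 \left(-2\right) = -40$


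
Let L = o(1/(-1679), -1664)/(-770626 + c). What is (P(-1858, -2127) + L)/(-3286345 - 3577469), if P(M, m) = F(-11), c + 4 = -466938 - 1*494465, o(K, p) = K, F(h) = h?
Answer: 1777162082/1108919089007461 ≈ 1.6026e-6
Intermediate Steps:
c = -961407 (c = -4 + (-466938 - 1*494465) = -4 + (-466938 - 494465) = -4 - 961403 = -961407)
P(M, m) = -11
L = 1/2908083407 (L = 1/((-1679)*(-770626 - 961407)) = -1/1679/(-1732033) = -1/1679*(-1/1732033) = 1/2908083407 ≈ 3.4387e-10)
(P(-1858, -2127) + L)/(-3286345 - 3577469) = (-11 + 1/2908083407)/(-3286345 - 3577469) = -31988917476/2908083407/(-6863814) = -31988917476/2908083407*(-1/6863814) = 1777162082/1108919089007461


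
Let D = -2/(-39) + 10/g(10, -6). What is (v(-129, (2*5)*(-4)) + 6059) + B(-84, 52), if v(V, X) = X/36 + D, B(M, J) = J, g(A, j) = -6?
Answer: 714668/117 ≈ 6108.3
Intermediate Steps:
D = -21/13 (D = -2/(-39) + 10/(-6) = -2*(-1/39) + 10*(-⅙) = 2/39 - 5/3 = -21/13 ≈ -1.6154)
v(V, X) = -21/13 + X/36 (v(V, X) = X/36 - 21/13 = -21/13 + X/36)
(v(-129, (2*5)*(-4)) + 6059) + B(-84, 52) = ((-21/13 + ((2*5)*(-4))/36) + 6059) + 52 = ((-21/13 + (10*(-4))/36) + 6059) + 52 = ((-21/13 + (1/36)*(-40)) + 6059) + 52 = ((-21/13 - 10/9) + 6059) + 52 = (-319/117 + 6059) + 52 = 708584/117 + 52 = 714668/117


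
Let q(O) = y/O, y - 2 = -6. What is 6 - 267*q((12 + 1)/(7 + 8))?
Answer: 16098/13 ≈ 1238.3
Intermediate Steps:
y = -4 (y = 2 - 6 = -4)
q(O) = -4/O
6 - 267*q((12 + 1)/(7 + 8)) = 6 - (-1068)/((12 + 1)/(7 + 8)) = 6 - (-1068)/(13/15) = 6 - (-1068)/(13*(1/15)) = 6 - (-1068)/13/15 = 6 - (-1068)*15/13 = 6 - 267*(-60/13) = 6 + 16020/13 = 16098/13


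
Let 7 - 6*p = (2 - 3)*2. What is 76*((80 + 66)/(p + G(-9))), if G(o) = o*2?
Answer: -22192/33 ≈ -672.48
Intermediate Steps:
p = 3/2 (p = 7/6 - (2 - 3)*2/6 = 7/6 - (-1)*2/6 = 7/6 - ⅙*(-2) = 7/6 + ⅓ = 3/2 ≈ 1.5000)
G(o) = 2*o
76*((80 + 66)/(p + G(-9))) = 76*((80 + 66)/(3/2 + 2*(-9))) = 76*(146/(3/2 - 18)) = 76*(146/(-33/2)) = 76*(146*(-2/33)) = 76*(-292/33) = -22192/33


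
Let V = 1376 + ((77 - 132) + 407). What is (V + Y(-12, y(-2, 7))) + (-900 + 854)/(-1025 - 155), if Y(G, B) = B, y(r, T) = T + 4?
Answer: 1026033/590 ≈ 1739.0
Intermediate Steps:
y(r, T) = 4 + T
V = 1728 (V = 1376 + (-55 + 407) = 1376 + 352 = 1728)
(V + Y(-12, y(-2, 7))) + (-900 + 854)/(-1025 - 155) = (1728 + (4 + 7)) + (-900 + 854)/(-1025 - 155) = (1728 + 11) - 46/(-1180) = 1739 - 46*(-1/1180) = 1739 + 23/590 = 1026033/590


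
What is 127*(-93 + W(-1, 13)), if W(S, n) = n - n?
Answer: -11811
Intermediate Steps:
W(S, n) = 0
127*(-93 + W(-1, 13)) = 127*(-93 + 0) = 127*(-93) = -11811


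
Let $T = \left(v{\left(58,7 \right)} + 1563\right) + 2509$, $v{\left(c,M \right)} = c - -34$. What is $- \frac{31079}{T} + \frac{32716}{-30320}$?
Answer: $- \frac{16852261}{1972695} \approx -8.5428$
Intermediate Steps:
$v{\left(c,M \right)} = 34 + c$ ($v{\left(c,M \right)} = c + \left(-11 + 45\right) = c + 34 = 34 + c$)
$T = 4164$ ($T = \left(\left(34 + 58\right) + 1563\right) + 2509 = \left(92 + 1563\right) + 2509 = 1655 + 2509 = 4164$)
$- \frac{31079}{T} + \frac{32716}{-30320} = - \frac{31079}{4164} + \frac{32716}{-30320} = \left(-31079\right) \frac{1}{4164} + 32716 \left(- \frac{1}{30320}\right) = - \frac{31079}{4164} - \frac{8179}{7580} = - \frac{16852261}{1972695}$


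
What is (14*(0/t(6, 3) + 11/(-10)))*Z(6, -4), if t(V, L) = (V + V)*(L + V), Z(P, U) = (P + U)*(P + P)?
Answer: -1848/5 ≈ -369.60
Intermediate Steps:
Z(P, U) = 2*P*(P + U) (Z(P, U) = (P + U)*(2*P) = 2*P*(P + U))
t(V, L) = 2*V*(L + V) (t(V, L) = (2*V)*(L + V) = 2*V*(L + V))
(14*(0/t(6, 3) + 11/(-10)))*Z(6, -4) = (14*(0/((2*6*(3 + 6))) + 11/(-10)))*(2*6*(6 - 4)) = (14*(0/((2*6*9)) + 11*(-⅒)))*(2*6*2) = (14*(0/108 - 11/10))*24 = (14*(0*(1/108) - 11/10))*24 = (14*(0 - 11/10))*24 = (14*(-11/10))*24 = -77/5*24 = -1848/5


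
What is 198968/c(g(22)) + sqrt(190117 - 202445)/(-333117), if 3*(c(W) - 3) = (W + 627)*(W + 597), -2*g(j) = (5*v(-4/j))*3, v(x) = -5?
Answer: 795872/562179 - 2*I*sqrt(3082)/333117 ≈ 1.4157 - 0.00033331*I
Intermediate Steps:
g(j) = 75/2 (g(j) = -5*(-5)*3/2 = -(-25)*3/2 = -1/2*(-75) = 75/2)
c(W) = 3 + (597 + W)*(627 + W)/3 (c(W) = 3 + ((W + 627)*(W + 597))/3 = 3 + ((627 + W)*(597 + W))/3 = 3 + ((597 + W)*(627 + W))/3 = 3 + (597 + W)*(627 + W)/3)
198968/c(g(22)) + sqrt(190117 - 202445)/(-333117) = 198968/(124776 + 408*(75/2) + (75/2)**2/3) + sqrt(190117 - 202445)/(-333117) = 198968/(124776 + 15300 + (1/3)*(5625/4)) + sqrt(-12328)*(-1/333117) = 198968/(124776 + 15300 + 1875/4) + (2*I*sqrt(3082))*(-1/333117) = 198968/(562179/4) - 2*I*sqrt(3082)/333117 = 198968*(4/562179) - 2*I*sqrt(3082)/333117 = 795872/562179 - 2*I*sqrt(3082)/333117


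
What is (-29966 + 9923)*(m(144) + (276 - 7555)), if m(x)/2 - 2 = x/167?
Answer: 24344969391/167 ≈ 1.4578e+8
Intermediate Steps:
m(x) = 4 + 2*x/167 (m(x) = 4 + 2*(x/167) = 4 + 2*x/167)
(-29966 + 9923)*(m(144) + (276 - 7555)) = (-29966 + 9923)*((4 + (2/167)*144) + (276 - 7555)) = -20043*((4 + 288/167) - 7279) = -20043*(956/167 - 7279) = -20043*(-1214637/167) = 24344969391/167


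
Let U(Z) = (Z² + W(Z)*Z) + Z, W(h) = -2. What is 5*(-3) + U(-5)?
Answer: 15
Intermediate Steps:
U(Z) = Z² - Z (U(Z) = (Z² - 2*Z) + Z = Z² - Z)
5*(-3) + U(-5) = 5*(-3) - 5*(-1 - 5) = -15 - 5*(-6) = -15 + 30 = 15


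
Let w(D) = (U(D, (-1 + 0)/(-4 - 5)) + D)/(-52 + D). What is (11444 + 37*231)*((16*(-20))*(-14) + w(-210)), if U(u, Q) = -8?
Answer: 11734497099/131 ≈ 8.9576e+7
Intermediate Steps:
w(D) = (-8 + D)/(-52 + D)
(11444 + 37*231)*((16*(-20))*(-14) + w(-210)) = (11444 + 37*231)*((16*(-20))*(-14) + (-8 - 210)/(-52 - 210)) = (11444 + 8547)*(-320*(-14) - 218/(-262)) = 19991*(4480 - 1/262*(-218)) = 19991*(4480 + 109/131) = 19991*(586989/131) = 11734497099/131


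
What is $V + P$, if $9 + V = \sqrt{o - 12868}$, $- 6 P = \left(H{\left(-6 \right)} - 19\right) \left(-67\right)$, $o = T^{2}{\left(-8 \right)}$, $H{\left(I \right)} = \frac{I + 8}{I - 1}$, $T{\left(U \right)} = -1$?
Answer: $- \frac{3141}{14} + i \sqrt{12867} \approx -224.36 + 113.43 i$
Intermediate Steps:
$H{\left(I \right)} = \frac{8 + I}{-1 + I}$
$o = 1$ ($o = \left(-1\right)^{2} = 1$)
$P = - \frac{3015}{14}$ ($P = - \frac{\left(\frac{8 - 6}{-1 - 6} - 19\right) \left(-67\right)}{6} = - \frac{\left(\frac{1}{-7} \cdot 2 - 19\right) \left(-67\right)}{6} = - \frac{\left(\left(- \frac{1}{7}\right) 2 - 19\right) \left(-67\right)}{6} = - \frac{\left(- \frac{2}{7} - 19\right) \left(-67\right)}{6} = - \frac{\left(- \frac{135}{7}\right) \left(-67\right)}{6} = \left(- \frac{1}{6}\right) \frac{9045}{7} = - \frac{3015}{14} \approx -215.36$)
$V = -9 + i \sqrt{12867}$ ($V = -9 + \sqrt{1 - 12868} = -9 + \sqrt{-12867} = -9 + i \sqrt{12867} \approx -9.0 + 113.43 i$)
$V + P = \left(-9 + i \sqrt{12867}\right) - \frac{3015}{14} = - \frac{3141}{14} + i \sqrt{12867}$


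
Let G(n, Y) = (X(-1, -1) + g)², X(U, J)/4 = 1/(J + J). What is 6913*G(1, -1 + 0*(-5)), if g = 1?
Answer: 6913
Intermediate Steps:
X(U, J) = 2/J (X(U, J) = 4/(J + J) = 4/((2*J)) = 4*(1/(2*J)) = 2/J)
G(n, Y) = 1 (G(n, Y) = (2/(-1) + 1)² = (2*(-1) + 1)² = (-2 + 1)² = (-1)² = 1)
6913*G(1, -1 + 0*(-5)) = 6913*1 = 6913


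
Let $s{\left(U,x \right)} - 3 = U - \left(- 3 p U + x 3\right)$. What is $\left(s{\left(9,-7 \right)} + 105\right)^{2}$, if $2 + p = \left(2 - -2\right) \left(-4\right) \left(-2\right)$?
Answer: $898704$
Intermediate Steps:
$p = 30$ ($p = -2 + \left(2 - -2\right) \left(-4\right) \left(-2\right) = -2 + \left(2 + 2\right) \left(-4\right) \left(-2\right) = -2 + 4 \left(-4\right) \left(-2\right) = -2 - -32 = -2 + 32 = 30$)
$s{\left(U,x \right)} = 3 - 3 x + 91 U$ ($s{\left(U,x \right)} = 3 - \left(- U + x 3 + \left(-3\right) 30 U\right) = 3 + \left(U - \left(- 90 U + 3 x\right)\right) = 3 + \left(U + \left(- 3 x + 90 U\right)\right) = 3 + \left(- 3 x + 91 U\right) = 3 - 3 x + 91 U$)
$\left(s{\left(9,-7 \right)} + 105\right)^{2} = \left(\left(3 - -21 + 91 \cdot 9\right) + 105\right)^{2} = \left(\left(3 + 21 + 819\right) + 105\right)^{2} = \left(843 + 105\right)^{2} = 948^{2} = 898704$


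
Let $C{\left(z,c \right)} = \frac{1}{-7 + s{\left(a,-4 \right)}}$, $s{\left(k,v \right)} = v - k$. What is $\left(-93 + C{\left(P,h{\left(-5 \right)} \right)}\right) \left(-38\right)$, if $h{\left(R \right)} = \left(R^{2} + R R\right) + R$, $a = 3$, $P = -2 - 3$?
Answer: $\frac{24757}{7} \approx 3536.7$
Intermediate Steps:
$P = -5$
$h{\left(R \right)} = R + 2 R^{2}$ ($h{\left(R \right)} = \left(R^{2} + R^{2}\right) + R = 2 R^{2} + R = R + 2 R^{2}$)
$C{\left(z,c \right)} = - \frac{1}{14}$ ($C{\left(z,c \right)} = \frac{1}{-7 - 7} = \frac{1}{-14} = - \frac{1}{14}$)
$\left(-93 + C{\left(P,h{\left(-5 \right)} \right)}\right) \left(-38\right) = \left(-93 - \frac{1}{14}\right) \left(-38\right) = \left(- \frac{1303}{14}\right) \left(-38\right) = \frac{24757}{7}$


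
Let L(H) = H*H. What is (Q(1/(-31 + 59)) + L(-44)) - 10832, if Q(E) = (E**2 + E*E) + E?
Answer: -3487217/392 ≈ -8896.0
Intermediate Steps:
L(H) = H**2
Q(E) = E + 2*E**2 (Q(E) = (E**2 + E**2) + E = 2*E**2 + E = E + 2*E**2)
(Q(1/(-31 + 59)) + L(-44)) - 10832 = ((1 + 2/(-31 + 59))/(-31 + 59) + (-44)**2) - 10832 = ((1 + 2/28)/28 + 1936) - 10832 = ((1 + 2*(1/28))/28 + 1936) - 10832 = ((1 + 1/14)/28 + 1936) - 10832 = ((1/28)*(15/14) + 1936) - 10832 = (15/392 + 1936) - 10832 = 758927/392 - 10832 = -3487217/392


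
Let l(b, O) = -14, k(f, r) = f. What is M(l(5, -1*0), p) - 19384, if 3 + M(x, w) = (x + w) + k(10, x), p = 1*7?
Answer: -19384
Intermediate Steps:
p = 7
M(x, w) = 7 + w + x (M(x, w) = -3 + ((x + w) + 10) = -3 + ((w + x) + 10) = -3 + (10 + w + x) = 7 + w + x)
M(l(5, -1*0), p) - 19384 = (7 + 7 - 14) - 19384 = 0 - 19384 = -19384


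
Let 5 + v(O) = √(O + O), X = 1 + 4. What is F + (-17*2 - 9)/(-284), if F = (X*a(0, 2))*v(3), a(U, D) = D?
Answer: -14157/284 + 10*√6 ≈ -25.354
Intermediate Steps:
X = 5
v(O) = -5 + √2*√O (v(O) = -5 + √(O + O) = -5 + √(2*O) = -5 + √2*√O)
F = -50 + 10*√6 (F = (5*2)*(-5 + √2*√3) = 10*(-5 + √6) = -50 + 10*√6 ≈ -25.505)
F + (-17*2 - 9)/(-284) = (-50 + 10*√6) + (-17*2 - 9)/(-284) = (-50 + 10*√6) - (-34 - 9)/284 = (-50 + 10*√6) - 1/284*(-43) = (-50 + 10*√6) + 43/284 = -14157/284 + 10*√6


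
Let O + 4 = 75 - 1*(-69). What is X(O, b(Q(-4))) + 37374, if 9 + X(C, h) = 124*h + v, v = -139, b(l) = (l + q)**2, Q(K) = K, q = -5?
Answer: 47270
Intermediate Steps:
O = 140 (O = -4 + (75 - 1*(-69)) = -4 + (75 + 69) = -4 + 144 = 140)
b(l) = (-5 + l)**2 (b(l) = (l - 5)**2 = (-5 + l)**2)
X(C, h) = -148 + 124*h (X(C, h) = -9 + (124*h - 139) = -9 + (-139 + 124*h) = -148 + 124*h)
X(O, b(Q(-4))) + 37374 = (-148 + 124*(-5 - 4)**2) + 37374 = (-148 + 124*(-9)**2) + 37374 = (-148 + 124*81) + 37374 = (-148 + 10044) + 37374 = 9896 + 37374 = 47270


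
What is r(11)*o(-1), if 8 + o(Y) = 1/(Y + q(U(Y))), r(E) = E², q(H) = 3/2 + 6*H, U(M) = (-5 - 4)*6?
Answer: -626538/647 ≈ -968.37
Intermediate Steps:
U(M) = -54 (U(M) = -9*6 = -54)
q(H) = 3/2 + 6*H (q(H) = 3*(½) + 6*H = 3/2 + 6*H)
o(Y) = -8 + 1/(-645/2 + Y) (o(Y) = -8 + 1/(Y + (3/2 + 6*(-54))) = -8 + 1/(Y + (3/2 - 324)) = -8 + 1/(Y - 645/2) = -8 + 1/(-645/2 + Y))
r(11)*o(-1) = 11²*(2*(2581 - 8*(-1))/(-645 + 2*(-1))) = 121*(2*(2581 + 8)/(-645 - 2)) = 121*(2*2589/(-647)) = 121*(2*(-1/647)*2589) = 121*(-5178/647) = -626538/647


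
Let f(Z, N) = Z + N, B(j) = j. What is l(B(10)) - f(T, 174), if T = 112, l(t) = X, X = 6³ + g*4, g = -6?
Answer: -94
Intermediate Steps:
X = 192 (X = 6³ - 6*4 = 216 - 24 = 192)
l(t) = 192
f(Z, N) = N + Z
l(B(10)) - f(T, 174) = 192 - (174 + 112) = 192 - 1*286 = 192 - 286 = -94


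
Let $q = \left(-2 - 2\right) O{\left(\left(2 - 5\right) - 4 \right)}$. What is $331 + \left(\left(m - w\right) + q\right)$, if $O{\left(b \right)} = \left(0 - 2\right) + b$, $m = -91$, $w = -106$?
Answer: $382$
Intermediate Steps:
$O{\left(b \right)} = -2 + b$
$q = 36$ ($q = \left(-2 - 2\right) \left(-2 + \left(\left(2 - 5\right) - 4\right)\right) = - 4 \left(-2 - 7\right) = \left(-4\right) \left(-9\right) = 36$)
$331 + \left(\left(m - w\right) + q\right) = 331 + \left(\left(-91 - -106\right) + 36\right) = 331 + \left(\left(-91 + 106\right) + 36\right) = 331 + \left(15 + 36\right) = 331 + 51 = 382$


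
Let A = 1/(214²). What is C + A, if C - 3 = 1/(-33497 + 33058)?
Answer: 60267975/20104444 ≈ 2.9977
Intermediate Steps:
C = 1316/439 (C = 3 + 1/(-33497 + 33058) = 3 + 1/(-439) = 3 - 1/439 = 1316/439 ≈ 2.9977)
A = 1/45796 ≈ 2.1836e-5
C + A = 1316/439 + 1/45796 = 60267975/20104444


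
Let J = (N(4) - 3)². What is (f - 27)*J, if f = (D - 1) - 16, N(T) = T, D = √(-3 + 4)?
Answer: -43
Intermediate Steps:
D = 1 (D = √1 = 1)
f = -16 (f = (1 - 1) - 16 = 0 - 16 = -16)
J = 1 (J = (4 - 3)² = 1² = 1)
(f - 27)*J = (-16 - 27)*1 = -43*1 = -43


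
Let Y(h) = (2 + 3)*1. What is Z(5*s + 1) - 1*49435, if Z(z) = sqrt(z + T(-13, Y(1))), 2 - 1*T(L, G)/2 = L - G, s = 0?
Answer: -49435 + sqrt(41) ≈ -49429.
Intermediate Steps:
Y(h) = 5 (Y(h) = 5*1 = 5)
T(L, G) = 4 - 2*L + 2*G (T(L, G) = 4 - 2*(L - G) = 4 + (-2*L + 2*G) = 4 - 2*L + 2*G)
Z(z) = sqrt(40 + z) (Z(z) = sqrt(z + (4 - 2*(-13) + 2*5)) = sqrt(z + (4 + 26 + 10)) = sqrt(z + 40) = sqrt(40 + z))
Z(5*s + 1) - 1*49435 = sqrt(40 + (5*0 + 1)) - 1*49435 = sqrt(40 + (0 + 1)) - 49435 = sqrt(40 + 1) - 49435 = sqrt(41) - 49435 = -49435 + sqrt(41)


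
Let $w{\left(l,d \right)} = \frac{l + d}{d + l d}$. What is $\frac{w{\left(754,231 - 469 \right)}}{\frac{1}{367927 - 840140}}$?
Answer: $\frac{17404422}{12835} \approx 1356.0$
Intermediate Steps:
$w{\left(l,d \right)} = \frac{d + l}{d + d l}$
$\frac{w{\left(754,231 - 469 \right)}}{\frac{1}{367927 - 840140}} = \frac{\frac{1}{231 - 469} \frac{1}{1 + 754} \left(\left(231 - 469\right) + 754\right)}{\frac{1}{367927 - 840140}} = \frac{\frac{1}{-238} \cdot \frac{1}{755} \left(-238 + 754\right)}{\frac{1}{-472213}} = \frac{\left(- \frac{1}{238}\right) \frac{1}{755} \cdot 516}{- \frac{1}{472213}} = \left(- \frac{258}{89845}\right) \left(-472213\right) = \frac{17404422}{12835}$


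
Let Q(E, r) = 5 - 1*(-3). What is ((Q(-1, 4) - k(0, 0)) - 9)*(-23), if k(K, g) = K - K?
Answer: 23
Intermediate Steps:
k(K, g) = 0
Q(E, r) = 8 (Q(E, r) = 5 + 3 = 8)
((Q(-1, 4) - k(0, 0)) - 9)*(-23) = ((8 - 1*0) - 9)*(-23) = ((8 + 0) - 9)*(-23) = (8 - 9)*(-23) = -1*(-23) = 23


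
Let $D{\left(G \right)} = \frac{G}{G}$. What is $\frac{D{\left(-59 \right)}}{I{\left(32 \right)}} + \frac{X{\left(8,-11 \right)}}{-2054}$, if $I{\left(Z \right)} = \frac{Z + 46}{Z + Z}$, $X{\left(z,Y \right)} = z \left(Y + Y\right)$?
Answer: $\frac{2792}{3081} \approx 0.9062$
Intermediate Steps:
$X{\left(z,Y \right)} = 2 Y z$ ($X{\left(z,Y \right)} = z 2 Y = 2 Y z$)
$I{\left(Z \right)} = \frac{46 + Z}{2 Z}$
$D{\left(G \right)} = 1$
$\frac{D{\left(-59 \right)}}{I{\left(32 \right)}} + \frac{X{\left(8,-11 \right)}}{-2054} = 1 \frac{1}{\frac{1}{2} \cdot \frac{1}{32} \left(46 + 32\right)} + \frac{2 \left(-11\right) 8}{-2054} = 1 \frac{1}{\frac{1}{2} \cdot \frac{1}{32} \cdot 78} - - \frac{88}{1027} = 1 \frac{1}{\frac{39}{32}} + \frac{88}{1027} = 1 \cdot \frac{32}{39} + \frac{88}{1027} = \frac{32}{39} + \frac{88}{1027} = \frac{2792}{3081}$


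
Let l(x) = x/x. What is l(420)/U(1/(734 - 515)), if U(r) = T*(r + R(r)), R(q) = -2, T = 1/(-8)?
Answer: 1752/437 ≈ 4.0092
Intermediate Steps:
T = -1/8 ≈ -0.12500
l(x) = 1
U(r) = 1/4 - r/8 (U(r) = -(r - 2)/8 = -(-2 + r)/8 = 1/4 - r/8)
l(420)/U(1/(734 - 515)) = 1/(1/4 - 1/(8*(734 - 515))) = 1/(1/4 - 1/8/219) = 1/(1/4 - 1/8*1/219) = 1/(1/4 - 1/1752) = 1/(437/1752) = 1*(1752/437) = 1752/437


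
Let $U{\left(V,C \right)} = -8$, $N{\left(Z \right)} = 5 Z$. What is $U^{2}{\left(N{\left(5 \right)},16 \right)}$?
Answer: $64$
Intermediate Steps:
$U^{2}{\left(N{\left(5 \right)},16 \right)} = \left(-8\right)^{2} = 64$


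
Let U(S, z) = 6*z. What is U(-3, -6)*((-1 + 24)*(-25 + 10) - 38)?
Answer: 13788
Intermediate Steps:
U(-3, -6)*((-1 + 24)*(-25 + 10) - 38) = (6*(-6))*((-1 + 24)*(-25 + 10) - 38) = -36*(23*(-15) - 38) = -36*(-345 - 38) = -36*(-383) = 13788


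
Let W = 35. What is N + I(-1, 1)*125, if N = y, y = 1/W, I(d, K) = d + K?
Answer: 1/35 ≈ 0.028571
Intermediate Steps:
I(d, K) = K + d
y = 1/35 ≈ 0.028571
N = 1/35 ≈ 0.028571
N + I(-1, 1)*125 = 1/35 + (1 - 1)*125 = 1/35 + 0*125 = 1/35 + 0 = 1/35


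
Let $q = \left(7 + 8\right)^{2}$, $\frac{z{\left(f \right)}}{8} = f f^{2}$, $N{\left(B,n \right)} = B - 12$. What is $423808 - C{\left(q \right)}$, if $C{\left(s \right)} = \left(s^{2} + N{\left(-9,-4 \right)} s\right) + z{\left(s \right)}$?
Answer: $-90747092$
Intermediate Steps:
$N{\left(B,n \right)} = -12 + B$ ($N{\left(B,n \right)} = B - 12 = -12 + B$)
$z{\left(f \right)} = 8 f^{3}$ ($z{\left(f \right)} = 8 f f^{2} = 8 f^{3}$)
$q = 225$ ($q = 15^{2} = 225$)
$C{\left(s \right)} = s^{2} - 21 s + 8 s^{3}$ ($C{\left(s \right)} = \left(s^{2} + \left(-12 - 9\right) s\right) + 8 s^{3} = \left(s^{2} - 21 s\right) + 8 s^{3} = s^{2} - 21 s + 8 s^{3}$)
$423808 - C{\left(q \right)} = 423808 - 225 \left(-21 + 225 + 8 \cdot 225^{2}\right) = 423808 - 225 \left(-21 + 225 + 8 \cdot 50625\right) = 423808 - 225 \left(-21 + 225 + 405000\right) = 423808 - 225 \cdot 405204 = 423808 - 91170900 = -90747092$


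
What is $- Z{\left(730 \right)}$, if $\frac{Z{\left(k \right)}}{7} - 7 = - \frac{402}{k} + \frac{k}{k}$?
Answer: $- \frac{19033}{365} \approx -52.145$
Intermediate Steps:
$Z{\left(k \right)} = 56 - \frac{2814}{k}$ ($Z{\left(k \right)} = 49 + 7 \left(- \frac{402}{k} + \frac{k}{k}\right) = 49 + 7 \left(- \frac{402}{k} + 1\right) = 49 + 7 \left(1 - \frac{402}{k}\right) = 49 + \left(7 - \frac{2814}{k}\right) = 56 - \frac{2814}{k}$)
$- Z{\left(730 \right)} = - (56 - \frac{2814}{730}) = - (56 - \frac{1407}{365}) = \left(-1\right) \frac{19033}{365} = - \frac{19033}{365}$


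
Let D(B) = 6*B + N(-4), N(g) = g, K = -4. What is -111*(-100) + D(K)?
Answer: 11072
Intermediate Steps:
D(B) = -4 + 6*B (D(B) = 6*B - 4 = -4 + 6*B)
-111*(-100) + D(K) = -111*(-100) + (-4 + 6*(-4)) = 11100 + (-4 - 24) = 11100 - 28 = 11072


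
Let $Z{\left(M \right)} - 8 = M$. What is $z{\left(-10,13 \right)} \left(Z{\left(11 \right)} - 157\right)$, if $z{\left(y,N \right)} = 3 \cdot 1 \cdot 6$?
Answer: $-2484$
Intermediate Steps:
$Z{\left(M \right)} = 8 + M$
$z{\left(y,N \right)} = 18$ ($z{\left(y,N \right)} = 3 \cdot 6 = 18$)
$z{\left(-10,13 \right)} \left(Z{\left(11 \right)} - 157\right) = 18 \left(\left(8 + 11\right) - 157\right) = 18 \left(19 - 157\right) = 18 \left(-138\right) = -2484$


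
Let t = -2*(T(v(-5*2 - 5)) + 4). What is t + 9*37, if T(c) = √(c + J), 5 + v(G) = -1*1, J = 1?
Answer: 325 - 2*I*√5 ≈ 325.0 - 4.4721*I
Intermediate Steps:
v(G) = -6 (v(G) = -5 - 1*1 = -5 - 1 = -6)
T(c) = √(1 + c) (T(c) = √(c + 1) = √(1 + c))
t = -8 - 2*I*√5 (t = -2*(√(1 - 6) + 4) = -2*(√(-5) + 4) = -2*(I*√5 + 4) = -2*(4 + I*√5) = -8 - 2*I*√5 ≈ -8.0 - 4.4721*I)
t + 9*37 = (-8 - 2*I*√5) + 9*37 = (-8 - 2*I*√5) + 333 = 325 - 2*I*√5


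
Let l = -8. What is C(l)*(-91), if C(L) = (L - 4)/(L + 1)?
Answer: -156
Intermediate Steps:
C(L) = (-4 + L)/(1 + L)
C(l)*(-91) = ((-4 - 8)/(1 - 8))*(-91) = (-12/(-7))*(-91) = -1/7*(-12)*(-91) = (12/7)*(-91) = -156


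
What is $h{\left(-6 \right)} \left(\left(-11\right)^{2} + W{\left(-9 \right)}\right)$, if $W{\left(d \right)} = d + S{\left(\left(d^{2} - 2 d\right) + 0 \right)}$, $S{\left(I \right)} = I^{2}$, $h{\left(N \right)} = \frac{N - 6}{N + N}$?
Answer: $9913$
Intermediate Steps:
$h{\left(N \right)} = \frac{-6 + N}{2 N}$
$W{\left(d \right)} = d + \left(d^{2} - 2 d\right)^{2}$ ($W{\left(d \right)} = d + \left(\left(d^{2} - 2 d\right) + 0\right)^{2} = d + \left(d^{2} - 2 d\right)^{2}$)
$h{\left(-6 \right)} \left(\left(-11\right)^{2} + W{\left(-9 \right)}\right) = \frac{-6 - 6}{2 \left(-6\right)} \left(\left(-11\right)^{2} - 9 \left(1 - 9 \left(-2 - 9\right)^{2}\right)\right) = \frac{1}{2} \left(- \frac{1}{6}\right) \left(-12\right) \left(121 - 9 \left(1 - 9 \left(-11\right)^{2}\right)\right) = 1 \left(121 - 9 \left(1 - 1089\right)\right) = 1 \left(121 - -9792\right) = 1 \left(121 + 9792\right) = 1 \cdot 9913 = 9913$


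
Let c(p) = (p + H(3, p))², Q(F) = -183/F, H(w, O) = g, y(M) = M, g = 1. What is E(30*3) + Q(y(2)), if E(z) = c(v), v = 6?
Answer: -85/2 ≈ -42.500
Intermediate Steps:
H(w, O) = 1
c(p) = (1 + p)² (c(p) = (p + 1)² = (1 + p)²)
E(z) = 49 (E(z) = (1 + 6)² = 7² = 49)
E(30*3) + Q(y(2)) = 49 - 183/2 = -85/2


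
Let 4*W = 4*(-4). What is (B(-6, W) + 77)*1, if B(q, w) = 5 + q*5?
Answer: 52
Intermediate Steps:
W = -4 (W = (4*(-4))/4 = (¼)*(-16) = -4)
B(q, w) = 5 + 5*q
(B(-6, W) + 77)*1 = ((5 + 5*(-6)) + 77)*1 = ((5 - 30) + 77)*1 = (-25 + 77)*1 = 52*1 = 52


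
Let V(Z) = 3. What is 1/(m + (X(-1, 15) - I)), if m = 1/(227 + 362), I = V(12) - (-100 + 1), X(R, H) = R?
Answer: -589/60666 ≈ -0.0097089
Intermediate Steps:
I = 102 (I = 3 - (-100 + 1) = 3 - 1*(-99) = 3 + 99 = 102)
m = 1/589 ≈ 0.0016978
1/(m + (X(-1, 15) - I)) = 1/(1/589 + (-1 - 1*102)) = 1/(1/589 + (-1 - 102)) = 1/(1/589 - 103) = 1/(-60666/589) = -589/60666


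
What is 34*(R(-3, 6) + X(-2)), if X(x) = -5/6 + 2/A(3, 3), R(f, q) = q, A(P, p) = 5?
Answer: 2839/15 ≈ 189.27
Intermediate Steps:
X(x) = -13/30 (X(x) = -5/6 + 2/5 = -5*⅙ + 2*(⅕) = -⅚ + ⅖ = -13/30)
34*(R(-3, 6) + X(-2)) = 34*(6 - 13/30) = 34*(167/30) = 2839/15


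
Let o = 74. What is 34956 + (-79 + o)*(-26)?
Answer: 35086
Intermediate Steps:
34956 + (-79 + o)*(-26) = 34956 + (-79 + 74)*(-26) = 34956 - 5*(-26) = 34956 + 130 = 35086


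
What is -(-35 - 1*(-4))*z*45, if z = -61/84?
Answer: -28365/28 ≈ -1013.0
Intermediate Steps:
z = -61/84 (z = -61*1/84 = -61/84 ≈ -0.72619)
-(-35 - 1*(-4))*z*45 = -(-35 - 1*(-4))*(-61/84)*45 = -(-35 + 4)*(-61/84)*45 = -(-31*(-61/84))*45 = -1891*45/84 = -1*28365/28 = -28365/28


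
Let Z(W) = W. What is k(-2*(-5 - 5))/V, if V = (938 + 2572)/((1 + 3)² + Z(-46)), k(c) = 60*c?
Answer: -400/39 ≈ -10.256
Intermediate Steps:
V = -117 (V = (938 + 2572)/((1 + 3)² - 46) = 3510/(4² - 46) = 3510/(16 - 46) = 3510/(-30) = 3510*(-1/30) = -117)
k(-2*(-5 - 5))/V = (60*(-2*(-5 - 5)))/(-117) = (60*(-2*(-10)))*(-1/117) = (60*20)*(-1/117) = 1200*(-1/117) = -400/39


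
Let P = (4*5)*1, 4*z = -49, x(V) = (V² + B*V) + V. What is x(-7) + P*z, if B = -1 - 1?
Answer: -189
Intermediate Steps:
B = -2
x(V) = V² - V (x(V) = (V² - 2*V) + V = V² - V)
z = -49/4 (z = (¼)*(-49) = -49/4 ≈ -12.250)
P = 20 (P = 20*1 = 20)
x(-7) + P*z = -7*(-1 - 7) + 20*(-49/4) = -7*(-8) - 245 = 56 - 245 = -189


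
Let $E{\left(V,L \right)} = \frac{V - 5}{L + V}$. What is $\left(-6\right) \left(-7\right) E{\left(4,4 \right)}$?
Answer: $- \frac{21}{4} \approx -5.25$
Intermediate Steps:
$E{\left(V,L \right)} = \frac{-5 + V}{L + V}$
$\left(-6\right) \left(-7\right) E{\left(4,4 \right)} = \left(-6\right) \left(-7\right) \frac{-5 + 4}{4 + 4} = 42 \cdot \frac{1}{8} \left(-1\right) = 42 \left(- \frac{1}{8}\right) = - \frac{21}{4}$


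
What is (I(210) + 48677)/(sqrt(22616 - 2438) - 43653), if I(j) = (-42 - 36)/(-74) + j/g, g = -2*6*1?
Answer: -52396419431/47003917698 - 3600881*sqrt(2242)/47003917698 ≈ -1.1184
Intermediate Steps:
g = -12 (g = -12*1 = -12)
I(j) = 39/37 - j/12 (I(j) = (-42 - 36)/(-74) + j/(-12) = -78*(-1/74) + j*(-1/12) = 39/37 - j/12)
(I(210) + 48677)/(sqrt(22616 - 2438) - 43653) = ((39/37 - 1/12*210) + 48677)/(sqrt(22616 - 2438) - 43653) = ((39/37 - 35/2) + 48677)/(sqrt(20178) - 43653) = (-1217/74 + 48677)/(3*sqrt(2242) - 43653) = 3600881/(74*(-43653 + 3*sqrt(2242)))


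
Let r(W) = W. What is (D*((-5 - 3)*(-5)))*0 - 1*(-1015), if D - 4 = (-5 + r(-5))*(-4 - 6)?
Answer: 1015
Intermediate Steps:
D = 104 (D = 4 + (-5 - 5)*(-4 - 6) = 4 - 10*(-10) = 4 + 100 = 104)
(D*((-5 - 3)*(-5)))*0 - 1*(-1015) = (104*((-5 - 3)*(-5)))*0 - 1*(-1015) = (104*(-8*(-5)))*0 + 1015 = (104*40)*0 + 1015 = 4160*0 + 1015 = 0 + 1015 = 1015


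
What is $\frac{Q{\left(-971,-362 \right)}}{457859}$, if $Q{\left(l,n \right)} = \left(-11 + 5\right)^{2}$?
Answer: $\frac{36}{457859} \approx 7.8627 \cdot 10^{-5}$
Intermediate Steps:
$Q{\left(l,n \right)} = 36$ ($Q{\left(l,n \right)} = \left(-6\right)^{2} = 36$)
$\frac{Q{\left(-971,-362 \right)}}{457859} = \frac{36}{457859}$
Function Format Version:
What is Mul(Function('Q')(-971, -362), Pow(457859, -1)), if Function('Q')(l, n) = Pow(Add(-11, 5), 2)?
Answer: Rational(36, 457859) ≈ 7.8627e-5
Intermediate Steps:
Function('Q')(l, n) = 36 (Function('Q')(l, n) = Pow(-6, 2) = 36)
Mul(Function('Q')(-971, -362), Pow(457859, -1)) = Mul(36, Pow(457859, -1)) = Mul(36, Rational(1, 457859)) = Rational(36, 457859)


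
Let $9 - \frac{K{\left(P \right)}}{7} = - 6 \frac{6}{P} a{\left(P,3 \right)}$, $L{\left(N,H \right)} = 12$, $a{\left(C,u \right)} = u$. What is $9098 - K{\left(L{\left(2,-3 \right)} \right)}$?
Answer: $8972$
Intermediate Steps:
$K{\left(P \right)} = 63 + \frac{756}{P}$ ($K{\left(P \right)} = 63 - 7 - 6 \frac{6}{P} 3 = 63 - 7 - \frac{36}{P} 3 = 63 - 7 \left(- \frac{108}{P}\right) = 63 + \frac{756}{P}$)
$9098 - K{\left(L{\left(2,-3 \right)} \right)} = 9098 - \left(63 + \frac{756}{12}\right) = 9098 - \left(63 + 756 \cdot \frac{1}{12}\right) = 9098 - \left(63 + 63\right) = 9098 - 126 = 8972$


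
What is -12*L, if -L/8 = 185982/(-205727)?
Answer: -17854272/205727 ≈ -86.786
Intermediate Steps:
L = 1487856/205727 (L = -1487856/(-205727) = -1487856*(-1)/205727 = -8*(-185982/205727) = 1487856/205727 ≈ 7.2322)
-12*L = -12*1487856/205727 = -17854272/205727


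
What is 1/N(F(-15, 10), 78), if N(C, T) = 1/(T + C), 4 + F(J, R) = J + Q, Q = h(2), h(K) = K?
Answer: 61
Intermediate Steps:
Q = 2
F(J, R) = -2 + J (F(J, R) = -4 + (J + 2) = -4 + (2 + J) = -2 + J)
N(C, T) = 1/(C + T)
1/N(F(-15, 10), 78) = 1/(1/((-2 - 15) + 78)) = 1/(1/(-17 + 78)) = 1/(1/61) = 61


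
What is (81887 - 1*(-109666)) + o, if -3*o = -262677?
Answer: 279112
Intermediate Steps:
o = 87559 (o = -⅓*(-262677) = 87559)
(81887 - 1*(-109666)) + o = (81887 - 1*(-109666)) + 87559 = (81887 + 109666) + 87559 = 191553 + 87559 = 279112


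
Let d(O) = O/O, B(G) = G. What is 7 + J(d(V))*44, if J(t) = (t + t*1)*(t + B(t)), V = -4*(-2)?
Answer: 183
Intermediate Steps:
V = 8
d(O) = 1
J(t) = 4*t² (J(t) = (t + t*1)*(t + t) = (t + t)*(2*t) = (2*t)*(2*t) = 4*t²)
7 + J(d(V))*44 = 7 + (4*1²)*44 = 7 + (4*1)*44 = 7 + 4*44 = 7 + 176 = 183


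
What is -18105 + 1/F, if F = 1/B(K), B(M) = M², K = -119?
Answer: -3944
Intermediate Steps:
F = 1/14161 (F = 1/((-119)²) = 1/14161 ≈ 7.0616e-5)
-18105 + 1/F = -18105 + 1/(1/14161) = -18105 + 14161 = -3944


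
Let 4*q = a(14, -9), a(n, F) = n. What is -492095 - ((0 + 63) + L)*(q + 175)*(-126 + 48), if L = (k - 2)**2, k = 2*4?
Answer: 886282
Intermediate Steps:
q = 7/2 (q = (1/4)*14 = 7/2 ≈ 3.5000)
k = 8
L = 36 (L = (8 - 2)**2 = 6**2 = 36)
-492095 - ((0 + 63) + L)*(q + 175)*(-126 + 48) = -492095 - ((0 + 63) + 36)*(7/2 + 175)*(-126 + 48) = -492095 - (63 + 36)*(357/2)*(-78) = -492095 - 99*(-13923) = -492095 - 1*(-1378377) = -492095 + 1378377 = 886282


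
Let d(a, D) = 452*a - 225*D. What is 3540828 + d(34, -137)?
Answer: 3587021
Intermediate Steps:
d(a, D) = -225*D + 452*a
3540828 + d(34, -137) = 3540828 + (-225*(-137) + 452*34) = 3540828 + (30825 + 15368) = 3540828 + 46193 = 3587021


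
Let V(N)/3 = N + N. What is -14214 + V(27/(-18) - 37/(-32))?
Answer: -227457/16 ≈ -14216.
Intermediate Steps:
V(N) = 6*N (V(N) = 3*(N + N) = 3*(2*N) = 6*N)
-14214 + V(27/(-18) - 37/(-32)) = -14214 + 6*(27/(-18) - 37/(-32)) = -14214 + 6*(27*(-1/18) - 37*(-1/32)) = -14214 + 6*(-3/2 + 37/32) = -14214 + 6*(-11/32) = -14214 - 33/16 = -227457/16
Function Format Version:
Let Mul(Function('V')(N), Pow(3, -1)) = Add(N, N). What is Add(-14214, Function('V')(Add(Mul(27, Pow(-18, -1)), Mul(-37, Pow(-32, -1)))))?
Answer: Rational(-227457, 16) ≈ -14216.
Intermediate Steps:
Function('V')(N) = Mul(6, N) (Function('V')(N) = Mul(3, Add(N, N)) = Mul(3, Mul(2, N)) = Mul(6, N))
Add(-14214, Function('V')(Add(Mul(27, Pow(-18, -1)), Mul(-37, Pow(-32, -1))))) = Add(-14214, Mul(6, Add(Mul(27, Pow(-18, -1)), Mul(-37, Pow(-32, -1))))) = Add(-14214, Mul(6, Add(Mul(27, Rational(-1, 18)), Mul(-37, Rational(-1, 32))))) = Add(-14214, Mul(6, Add(Rational(-3, 2), Rational(37, 32)))) = Add(-14214, Mul(6, Rational(-11, 32))) = Add(-14214, Rational(-33, 16)) = Rational(-227457, 16)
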